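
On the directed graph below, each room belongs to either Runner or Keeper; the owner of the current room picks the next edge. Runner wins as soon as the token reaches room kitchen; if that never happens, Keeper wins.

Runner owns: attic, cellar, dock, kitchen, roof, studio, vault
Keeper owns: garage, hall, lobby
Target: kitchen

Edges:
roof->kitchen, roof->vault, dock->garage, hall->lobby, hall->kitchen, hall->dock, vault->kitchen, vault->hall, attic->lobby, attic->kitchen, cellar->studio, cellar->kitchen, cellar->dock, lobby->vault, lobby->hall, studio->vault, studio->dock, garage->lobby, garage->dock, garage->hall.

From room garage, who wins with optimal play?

A0 = {kitchen}
A1: add {attic, cellar, roof, vault} — roof (Runner) has roof→kitchen; attic (Runner) has attic→kitchen; cellar (Runner) has cellar→kitchen; vault (Runner) has vault→kitchen.
A2: add {studio} — studio (Runner) has studio→vault.
A3 = A2; e.g. lobby (Keeper) can still go to hall. Fixed point.
garage never enters the attractor, so Keeper can avoid the target forever.

Keeper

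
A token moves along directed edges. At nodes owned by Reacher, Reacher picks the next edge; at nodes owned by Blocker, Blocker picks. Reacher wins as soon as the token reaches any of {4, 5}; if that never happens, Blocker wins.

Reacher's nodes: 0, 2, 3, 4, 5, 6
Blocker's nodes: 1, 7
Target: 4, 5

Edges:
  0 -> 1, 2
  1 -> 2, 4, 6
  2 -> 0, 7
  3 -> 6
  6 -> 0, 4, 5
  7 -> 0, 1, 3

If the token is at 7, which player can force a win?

A0 = {4, 5}
A1: add {6} — 6 (Reacher) has 6→4.
A2: add {3} — 3 (Reacher) has 3→6.
A3 = A2; e.g. 0 (Reacher) has no edge into A2. Fixed point.
7 never enters the attractor, so Blocker can avoid the target forever.

Blocker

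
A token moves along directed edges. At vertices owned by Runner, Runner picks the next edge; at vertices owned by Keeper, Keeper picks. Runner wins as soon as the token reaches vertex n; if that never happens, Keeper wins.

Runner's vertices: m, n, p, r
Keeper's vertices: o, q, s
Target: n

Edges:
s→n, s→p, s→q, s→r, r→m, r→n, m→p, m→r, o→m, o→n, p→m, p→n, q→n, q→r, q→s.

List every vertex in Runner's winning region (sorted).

A0 = {n}
A1: add {p, r} — p (Runner) has p→n; r (Runner) has r→n.
A2: add {m} — m (Runner) has m→p.
A3: add {o} — o (Keeper): all of {m, n} already in.
A4 = A3; e.g. q (Keeper) can still go to s. Fixed point.
Runner's winning region = {m, n, o, p, r}.

m, n, o, p, r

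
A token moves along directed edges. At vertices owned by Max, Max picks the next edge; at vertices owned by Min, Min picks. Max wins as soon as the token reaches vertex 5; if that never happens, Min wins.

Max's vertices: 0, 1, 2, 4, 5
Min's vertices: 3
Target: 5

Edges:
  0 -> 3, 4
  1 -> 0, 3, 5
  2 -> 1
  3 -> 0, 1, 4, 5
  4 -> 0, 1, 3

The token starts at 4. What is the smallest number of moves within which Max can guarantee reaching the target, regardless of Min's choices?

A0 = {5}
A1: add {1} — 1 (Max) has 1→5.
A2: add {2, 4} — 2 (Max) has 2→1; 4 (Max) has 4→1.
4 enters the attractor at level 2, so Max can force the target in 2 moves from there.

2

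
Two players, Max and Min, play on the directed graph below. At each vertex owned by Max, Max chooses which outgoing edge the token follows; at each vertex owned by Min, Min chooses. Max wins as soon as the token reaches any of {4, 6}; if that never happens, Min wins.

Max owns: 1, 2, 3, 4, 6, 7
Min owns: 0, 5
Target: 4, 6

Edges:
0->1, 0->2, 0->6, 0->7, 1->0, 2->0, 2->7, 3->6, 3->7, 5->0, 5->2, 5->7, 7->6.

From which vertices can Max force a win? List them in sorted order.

A0 = {4, 6}
A1: add {3, 7} — 3 (Max) has 3→6; 7 (Max) has 7→6.
A2: add {2} — 2 (Max) has 2→7.
A3 = A2; e.g. 0 (Min) can still go to 1. Fixed point.
Max's winning region = {2, 3, 4, 6, 7}.

2, 3, 4, 6, 7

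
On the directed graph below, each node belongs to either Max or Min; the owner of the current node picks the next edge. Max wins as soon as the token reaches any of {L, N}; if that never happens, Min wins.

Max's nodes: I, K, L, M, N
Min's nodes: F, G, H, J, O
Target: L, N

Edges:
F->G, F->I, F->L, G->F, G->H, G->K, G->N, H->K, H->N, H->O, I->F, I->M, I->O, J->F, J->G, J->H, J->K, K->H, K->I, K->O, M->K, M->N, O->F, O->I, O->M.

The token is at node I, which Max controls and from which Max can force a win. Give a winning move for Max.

M

A0 = {L, N}
A1: add {M} — M (Max) has M→N.
A2: add {I} — I (Max) has I→M.
A3: add {K} — K (Max) has K→I.
A4 = A3; e.g. F (Min) can still go to G. Fixed point.
From I, successor M is in the attractor (rank 1); the other successors F, O are not.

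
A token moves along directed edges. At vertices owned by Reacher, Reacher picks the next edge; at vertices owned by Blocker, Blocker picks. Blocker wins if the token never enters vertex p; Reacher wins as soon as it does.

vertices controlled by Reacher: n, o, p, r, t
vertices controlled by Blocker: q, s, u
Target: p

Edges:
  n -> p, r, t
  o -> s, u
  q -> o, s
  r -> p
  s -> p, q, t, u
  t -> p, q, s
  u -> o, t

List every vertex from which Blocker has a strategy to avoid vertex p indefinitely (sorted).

A0 = {p}
A1: add {n, r, t} — n (Reacher) has n→p; r (Reacher) has r→p; t (Reacher) has t→p.
A2 = A1; e.g. o (Reacher) has no edge into A1. Fixed point.
Reacher's attractor = {n, p, r, t}; Blocker avoids the target exactly from the complement.

o, q, s, u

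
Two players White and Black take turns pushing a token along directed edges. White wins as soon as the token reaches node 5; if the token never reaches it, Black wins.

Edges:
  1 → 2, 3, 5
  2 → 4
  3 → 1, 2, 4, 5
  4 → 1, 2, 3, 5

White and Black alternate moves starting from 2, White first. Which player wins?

Track states (vertex, player-to-move).
A0 = {(5,White), (5,Black)}
A1: add {(1,White), (3,White), (4,White)}.
A2: add {(2,Black)}.
A3 = A2; e.g. (1,Black) stays out. (2,White) never enters ⇒ Black avoids the target.

Black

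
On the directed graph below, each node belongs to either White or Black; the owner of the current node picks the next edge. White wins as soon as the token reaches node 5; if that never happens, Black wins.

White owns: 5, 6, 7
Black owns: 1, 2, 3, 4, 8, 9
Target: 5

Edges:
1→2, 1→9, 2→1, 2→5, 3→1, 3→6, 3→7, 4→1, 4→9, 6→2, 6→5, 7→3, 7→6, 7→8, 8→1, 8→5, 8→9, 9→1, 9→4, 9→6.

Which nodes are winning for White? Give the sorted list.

5, 6, 7

A0 = {5}
A1: add {6} — 6 (White) has 6→5.
A2: add {7} — 7 (White) has 7→6.
A3 = A2; e.g. 1 (Black) can still go to 2. Fixed point.
White's winning region = {5, 6, 7}.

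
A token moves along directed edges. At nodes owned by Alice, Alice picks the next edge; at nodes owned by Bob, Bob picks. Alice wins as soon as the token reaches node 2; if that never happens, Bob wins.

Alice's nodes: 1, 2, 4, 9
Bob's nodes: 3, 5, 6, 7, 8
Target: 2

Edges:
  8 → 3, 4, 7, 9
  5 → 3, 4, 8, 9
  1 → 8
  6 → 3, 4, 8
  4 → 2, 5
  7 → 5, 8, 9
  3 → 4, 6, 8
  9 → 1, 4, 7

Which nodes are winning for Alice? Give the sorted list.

2, 4, 9

A0 = {2}
A1: add {4} — 4 (Alice) has 4→2.
A2: add {9} — 9 (Alice) has 9→4.
A3 = A2; e.g. 1 (Alice) has no edge into A2. Fixed point.
Alice's winning region = {2, 4, 9}.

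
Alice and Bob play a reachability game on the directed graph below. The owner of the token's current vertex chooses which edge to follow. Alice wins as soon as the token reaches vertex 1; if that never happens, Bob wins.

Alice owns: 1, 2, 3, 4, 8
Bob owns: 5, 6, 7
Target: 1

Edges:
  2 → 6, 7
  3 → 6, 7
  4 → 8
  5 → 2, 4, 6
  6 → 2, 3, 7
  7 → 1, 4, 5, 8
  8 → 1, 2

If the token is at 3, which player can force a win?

Bob

A0 = {1}
A1: add {8} — 8 (Alice) has 8→1.
A2: add {4} — 4 (Alice) has 4→8.
A3 = A2; e.g. 2 (Alice) has no edge into A2. Fixed point.
3 never enters the attractor, so Bob can avoid the target forever.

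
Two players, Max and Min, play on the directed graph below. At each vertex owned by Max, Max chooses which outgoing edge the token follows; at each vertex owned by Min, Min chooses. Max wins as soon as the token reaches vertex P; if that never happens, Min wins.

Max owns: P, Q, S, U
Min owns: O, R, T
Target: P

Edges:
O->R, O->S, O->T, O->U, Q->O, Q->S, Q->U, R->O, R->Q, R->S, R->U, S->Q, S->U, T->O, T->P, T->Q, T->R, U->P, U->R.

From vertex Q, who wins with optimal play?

Max

A0 = {P}
A1: add {U} — U (Max) has U→P.
A2: add {Q, S} — Q (Max) has Q→U; S (Max) has S→U.
A3 = A2; e.g. O (Min) can still go to R. Fixed point.
Q ∈ A2, so Max can force the target.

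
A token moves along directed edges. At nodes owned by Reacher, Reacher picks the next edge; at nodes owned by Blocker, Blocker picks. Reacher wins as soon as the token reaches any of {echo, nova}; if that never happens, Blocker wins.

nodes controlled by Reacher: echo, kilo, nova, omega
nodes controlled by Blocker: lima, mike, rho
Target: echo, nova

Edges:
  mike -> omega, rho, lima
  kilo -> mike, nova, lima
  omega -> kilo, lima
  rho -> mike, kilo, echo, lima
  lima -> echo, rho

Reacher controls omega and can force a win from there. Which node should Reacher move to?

kilo

A0 = {echo, nova}
A1: add {kilo} — kilo (Reacher) has kilo→nova.
A2: add {omega} — omega (Reacher) has omega→kilo.
A3 = A2; e.g. mike (Blocker) can still go to rho. Fixed point.
From omega, successor kilo is in the attractor (rank 1); the other successor lima is not.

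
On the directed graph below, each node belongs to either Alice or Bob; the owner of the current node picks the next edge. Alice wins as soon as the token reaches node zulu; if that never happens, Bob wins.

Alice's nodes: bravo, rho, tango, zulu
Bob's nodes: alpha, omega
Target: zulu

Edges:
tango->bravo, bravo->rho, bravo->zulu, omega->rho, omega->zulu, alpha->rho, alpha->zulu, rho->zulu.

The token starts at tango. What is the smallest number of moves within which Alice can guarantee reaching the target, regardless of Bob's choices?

A0 = {zulu}
A1: add {bravo, rho} — bravo (Alice) has bravo→zulu; rho (Alice) has rho→zulu.
A2: add {alpha, omega, tango} — tango (Alice) has tango→bravo; omega (Bob): all of {rho, zulu} already in; alpha (Bob): all of {rho, zulu} already in.
A2 = all vertices. Fixed point.
tango enters the attractor at level 2, so Alice can force the target in 2 moves from there.

2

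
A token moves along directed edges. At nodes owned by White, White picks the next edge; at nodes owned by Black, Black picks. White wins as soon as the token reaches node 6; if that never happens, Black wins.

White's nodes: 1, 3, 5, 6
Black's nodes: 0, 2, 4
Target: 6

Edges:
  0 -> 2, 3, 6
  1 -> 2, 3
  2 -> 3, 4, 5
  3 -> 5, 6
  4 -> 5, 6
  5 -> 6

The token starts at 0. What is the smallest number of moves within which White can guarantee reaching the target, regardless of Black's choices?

4

A0 = {6}
A1: add {3, 5} — 3 (White) has 3→6; 5 (White) has 5→6.
A2: add {1, 4} — 1 (White) has 1→3; 4 (Black): all of {5, 6} already in.
A3: add {2} — 2 (Black): all of {3, 4, 5} already in.
A4: add {0} — 0 (Black): all of {2, 3, 6} already in.
A4 = all vertices. Fixed point.
0 enters the attractor at level 4, so White can force the target in 4 moves from there.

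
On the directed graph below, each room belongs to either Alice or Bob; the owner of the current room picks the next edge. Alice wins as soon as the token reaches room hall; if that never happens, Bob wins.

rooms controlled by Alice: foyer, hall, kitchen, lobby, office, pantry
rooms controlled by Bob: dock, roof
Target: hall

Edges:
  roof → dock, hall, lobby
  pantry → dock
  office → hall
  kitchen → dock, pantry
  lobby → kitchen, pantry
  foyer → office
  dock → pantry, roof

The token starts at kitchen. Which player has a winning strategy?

Bob

A0 = {hall}
A1: add {office} — office (Alice) has office→hall.
A2: add {foyer} — foyer (Alice) has foyer→office.
A3 = A2; e.g. dock (Bob) can still go to pantry. Fixed point.
kitchen never enters the attractor, so Bob can avoid the target forever.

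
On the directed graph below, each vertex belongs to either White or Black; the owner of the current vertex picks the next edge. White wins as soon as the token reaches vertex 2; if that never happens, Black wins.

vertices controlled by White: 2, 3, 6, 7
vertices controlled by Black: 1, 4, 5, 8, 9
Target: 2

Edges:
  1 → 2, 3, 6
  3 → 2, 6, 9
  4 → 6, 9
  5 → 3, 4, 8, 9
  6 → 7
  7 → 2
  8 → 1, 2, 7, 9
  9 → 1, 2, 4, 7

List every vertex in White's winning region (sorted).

A0 = {2}
A1: add {3, 7} — 3 (White) has 3→2; 7 (White) has 7→2.
A2: add {6} — 6 (White) has 6→7.
A3: add {1} — 1 (Black): all of {2, 3, 6} already in.
A4 = A3; e.g. 4 (Black) can still go to 9. Fixed point.
White's winning region = {1, 2, 3, 6, 7}.

1, 2, 3, 6, 7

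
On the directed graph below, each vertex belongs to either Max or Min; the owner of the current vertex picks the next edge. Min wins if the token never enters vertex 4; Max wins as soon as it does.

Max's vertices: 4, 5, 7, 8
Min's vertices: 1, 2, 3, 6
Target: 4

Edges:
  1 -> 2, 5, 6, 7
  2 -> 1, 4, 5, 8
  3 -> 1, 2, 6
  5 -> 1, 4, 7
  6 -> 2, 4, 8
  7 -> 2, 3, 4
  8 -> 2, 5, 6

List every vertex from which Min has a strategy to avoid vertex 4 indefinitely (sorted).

A0 = {4}
A1: add {5, 7} — 5 (Max) has 5→4; 7 (Max) has 7→4.
A2: add {8} — 8 (Max) has 8→5.
A3 = A2; e.g. 1 (Min) can still go to 2. Fixed point.
Max's attractor = {4, 5, 7, 8}; Min avoids the target exactly from the complement.

1, 2, 3, 6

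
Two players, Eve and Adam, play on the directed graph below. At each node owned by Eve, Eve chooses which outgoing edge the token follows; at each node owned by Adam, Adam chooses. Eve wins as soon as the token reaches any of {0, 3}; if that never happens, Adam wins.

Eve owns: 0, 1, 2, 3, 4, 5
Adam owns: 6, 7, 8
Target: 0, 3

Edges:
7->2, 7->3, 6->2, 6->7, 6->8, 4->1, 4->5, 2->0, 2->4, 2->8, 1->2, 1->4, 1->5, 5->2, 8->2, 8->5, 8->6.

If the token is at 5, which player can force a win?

A0 = {0, 3}
A1: add {2} — 2 (Eve) has 2→0.
A2: add {1, 5, 7} — 1 (Eve) has 1→2; 5 (Eve) has 5→2; 7 (Adam): all of {2, 3} already in.
5 ∈ A2, so Eve can force the target.

Eve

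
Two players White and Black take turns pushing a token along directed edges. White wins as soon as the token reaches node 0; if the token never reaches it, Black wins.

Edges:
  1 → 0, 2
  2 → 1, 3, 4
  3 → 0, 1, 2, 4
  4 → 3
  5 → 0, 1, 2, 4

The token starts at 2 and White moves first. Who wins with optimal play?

Track states (vertex, player-to-move).
A0 = {(0,White), (0,Black)}
A1: add {(1,White), (3,White), (5,White)}.
A2: add {(4,Black)}.
A3: add {(2,White)}.
(2,White) ∈ A3 ⇒ White forces the target.

White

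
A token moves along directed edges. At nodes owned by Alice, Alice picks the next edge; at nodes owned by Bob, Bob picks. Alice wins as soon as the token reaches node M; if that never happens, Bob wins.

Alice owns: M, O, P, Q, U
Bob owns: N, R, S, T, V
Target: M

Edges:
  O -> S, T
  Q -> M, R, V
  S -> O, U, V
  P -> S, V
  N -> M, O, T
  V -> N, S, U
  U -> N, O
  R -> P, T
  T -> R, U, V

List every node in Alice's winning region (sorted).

M, Q

A0 = {M}
A1: add {Q} — Q (Alice) has Q→M.
A2 = A1; e.g. N (Bob) can still go to O. Fixed point.
Alice's winning region = {M, Q}.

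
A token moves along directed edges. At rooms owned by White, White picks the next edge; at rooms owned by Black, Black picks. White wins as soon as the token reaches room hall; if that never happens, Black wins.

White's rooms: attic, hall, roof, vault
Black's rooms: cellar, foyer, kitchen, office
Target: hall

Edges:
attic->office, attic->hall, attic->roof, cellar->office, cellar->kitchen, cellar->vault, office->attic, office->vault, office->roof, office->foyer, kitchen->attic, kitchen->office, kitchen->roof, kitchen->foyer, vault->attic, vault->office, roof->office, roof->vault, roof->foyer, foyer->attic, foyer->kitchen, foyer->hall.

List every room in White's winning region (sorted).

A0 = {hall}
A1: add {attic} — attic (White) has attic→hall.
A2: add {vault} — vault (White) has vault→attic.
A3: add {roof} — roof (White) has roof→vault.
A4 = A3; e.g. cellar (Black) can still go to office. Fixed point.
White's winning region = {attic, hall, roof, vault}.

attic, hall, roof, vault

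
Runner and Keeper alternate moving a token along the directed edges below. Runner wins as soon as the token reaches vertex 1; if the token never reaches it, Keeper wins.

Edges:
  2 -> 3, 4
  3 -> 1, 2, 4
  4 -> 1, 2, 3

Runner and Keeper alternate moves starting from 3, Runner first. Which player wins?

Track states (vertex, player-to-move).
A0 = {(1,Runner), (1,Keeper)}
A1: add {(3,Runner), (4,Runner)}.
(3,Runner) ∈ A1 ⇒ Runner forces the target.

Runner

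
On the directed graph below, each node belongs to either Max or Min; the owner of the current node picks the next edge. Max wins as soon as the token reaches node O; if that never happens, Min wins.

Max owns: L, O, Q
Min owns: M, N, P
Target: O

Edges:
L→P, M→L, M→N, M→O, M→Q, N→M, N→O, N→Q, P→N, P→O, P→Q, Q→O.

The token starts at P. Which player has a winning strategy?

A0 = {O}
A1: add {Q} — Q (Max) has Q→O.
A2 = A1; e.g. L (Max) has no edge into A1. Fixed point.
P never enters the attractor, so Min can avoid the target forever.

Min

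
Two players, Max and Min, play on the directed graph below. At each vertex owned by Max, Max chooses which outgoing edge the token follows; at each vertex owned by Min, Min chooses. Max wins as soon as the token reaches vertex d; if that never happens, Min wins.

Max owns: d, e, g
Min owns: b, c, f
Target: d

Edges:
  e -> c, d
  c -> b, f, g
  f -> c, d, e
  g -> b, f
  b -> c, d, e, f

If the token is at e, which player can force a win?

Max

A0 = {d}
A1: add {e} — e (Max) has e→d.
A2 = A1; e.g. b (Min) can still go to c. Fixed point.
e ∈ A1, so Max can force the target.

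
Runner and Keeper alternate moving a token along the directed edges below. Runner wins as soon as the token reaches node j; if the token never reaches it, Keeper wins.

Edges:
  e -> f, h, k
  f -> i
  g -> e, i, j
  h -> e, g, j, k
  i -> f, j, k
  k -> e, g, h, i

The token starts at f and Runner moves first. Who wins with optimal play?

Track states (vertex, player-to-move).
A0 = {(j,Runner), (j,Keeper)}
A1: add {(g,Runner), (h,Runner), (i,Runner)}.
A2: add {(f,Keeper)}.
A3: add {(e,Runner)}.
A4: add {(g,Keeper), (k,Keeper)}.
A5: add {(k,Runner)}.
A6: add {(h,Keeper)}.
A7 = A6; e.g. (e,Keeper) stays out. (f,Runner) never enters ⇒ Keeper avoids the target.

Keeper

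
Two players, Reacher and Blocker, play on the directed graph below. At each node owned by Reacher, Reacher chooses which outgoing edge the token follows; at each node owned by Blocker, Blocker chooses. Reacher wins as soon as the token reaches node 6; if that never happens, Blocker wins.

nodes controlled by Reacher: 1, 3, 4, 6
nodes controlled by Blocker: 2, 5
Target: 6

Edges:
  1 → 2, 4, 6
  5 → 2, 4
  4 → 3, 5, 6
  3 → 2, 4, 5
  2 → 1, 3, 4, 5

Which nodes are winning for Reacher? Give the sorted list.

A0 = {6}
A1: add {1, 4} — 1 (Reacher) has 1→6; 4 (Reacher) has 4→6.
A2: add {3} — 3 (Reacher) has 3→4.
A3 = A2; e.g. 2 (Blocker) can still go to 5. Fixed point.
Reacher's winning region = {1, 3, 4, 6}.

1, 3, 4, 6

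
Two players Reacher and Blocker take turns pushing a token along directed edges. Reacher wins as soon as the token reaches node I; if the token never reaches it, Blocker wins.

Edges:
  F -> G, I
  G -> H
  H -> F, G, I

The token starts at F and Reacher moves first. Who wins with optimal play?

Track states (vertex, player-to-move).
A0 = {(I,Reacher), (I,Blocker)}
A1: add {(F,Reacher), (H,Reacher)}.
(F,Reacher) ∈ A1 ⇒ Reacher forces the target.

Reacher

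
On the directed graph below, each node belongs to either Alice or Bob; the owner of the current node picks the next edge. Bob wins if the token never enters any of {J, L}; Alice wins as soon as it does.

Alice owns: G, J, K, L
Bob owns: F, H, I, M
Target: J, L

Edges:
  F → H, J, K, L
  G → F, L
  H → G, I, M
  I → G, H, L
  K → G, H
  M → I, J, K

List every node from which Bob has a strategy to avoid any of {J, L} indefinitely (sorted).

F, H, I, M

A0 = {J, L}
A1: add {G} — G (Alice) has G→L.
A2: add {K} — K (Alice) has K→G.
A3 = A2; e.g. F (Bob) can still go to H. Fixed point.
Alice's attractor = {G, J, K, L}; Bob avoids the target exactly from the complement.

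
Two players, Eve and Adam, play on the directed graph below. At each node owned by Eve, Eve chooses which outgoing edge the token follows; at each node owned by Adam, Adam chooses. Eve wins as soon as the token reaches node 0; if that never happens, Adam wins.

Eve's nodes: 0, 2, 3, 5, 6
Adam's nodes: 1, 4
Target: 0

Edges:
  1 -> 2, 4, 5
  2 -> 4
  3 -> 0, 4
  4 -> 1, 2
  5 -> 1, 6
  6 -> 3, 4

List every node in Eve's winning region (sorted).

A0 = {0}
A1: add {3} — 3 (Eve) has 3→0.
A2: add {6} — 6 (Eve) has 6→3.
A3: add {5} — 5 (Eve) has 5→6.
A4 = A3; e.g. 1 (Adam) can still go to 2. Fixed point.
Eve's winning region = {0, 3, 5, 6}.

0, 3, 5, 6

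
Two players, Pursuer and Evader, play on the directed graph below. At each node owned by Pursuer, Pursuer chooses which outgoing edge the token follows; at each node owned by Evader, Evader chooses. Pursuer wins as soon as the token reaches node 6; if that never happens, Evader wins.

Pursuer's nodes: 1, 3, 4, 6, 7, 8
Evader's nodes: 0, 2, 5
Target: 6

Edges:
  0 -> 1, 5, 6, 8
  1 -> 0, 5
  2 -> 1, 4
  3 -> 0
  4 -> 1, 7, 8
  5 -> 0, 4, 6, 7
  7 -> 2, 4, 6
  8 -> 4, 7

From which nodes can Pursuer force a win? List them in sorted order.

4, 6, 7, 8

A0 = {6}
A1: add {7} — 7 (Pursuer) has 7→6.
A2: add {4, 8} — 4 (Pursuer) has 4→7; 8 (Pursuer) has 8→7.
A3 = A2; e.g. 0 (Evader) can still go to 1. Fixed point.
Pursuer's winning region = {4, 6, 7, 8}.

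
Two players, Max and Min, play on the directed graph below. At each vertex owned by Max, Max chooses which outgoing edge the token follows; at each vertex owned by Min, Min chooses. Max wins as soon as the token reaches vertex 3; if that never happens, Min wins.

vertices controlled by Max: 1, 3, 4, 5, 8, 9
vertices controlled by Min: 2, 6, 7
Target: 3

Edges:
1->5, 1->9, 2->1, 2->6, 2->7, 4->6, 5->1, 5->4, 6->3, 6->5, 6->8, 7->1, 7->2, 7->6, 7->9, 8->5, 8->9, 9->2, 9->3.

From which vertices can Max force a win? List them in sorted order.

1, 3, 4, 5, 6, 8, 9

A0 = {3}
A1: add {9} — 9 (Max) has 9→3.
A2: add {1, 8} — 1 (Max) has 1→9; 8 (Max) has 8→9.
A3: add {5} — 5 (Max) has 5→1.
A4: add {6} — 6 (Min): all of {3, 5, 8} already in.
A5: add {4} — 4 (Max) has 4→6.
A6 = A5; e.g. 2 (Min) can still go to 7. Fixed point.
Max's winning region = {1, 3, 4, 5, 6, 8, 9}.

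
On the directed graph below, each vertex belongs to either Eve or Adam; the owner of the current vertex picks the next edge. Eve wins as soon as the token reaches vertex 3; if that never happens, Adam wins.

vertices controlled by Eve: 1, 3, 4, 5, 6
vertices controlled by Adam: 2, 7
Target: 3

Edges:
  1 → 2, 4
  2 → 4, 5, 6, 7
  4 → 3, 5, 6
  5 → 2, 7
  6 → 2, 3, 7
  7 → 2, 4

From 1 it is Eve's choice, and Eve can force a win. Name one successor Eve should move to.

A0 = {3}
A1: add {4, 6} — 4 (Eve) has 4→3; 6 (Eve) has 6→3.
A2: add {1} — 1 (Eve) has 1→4.
A3 = A2; e.g. 2 (Adam) can still go to 5. Fixed point.
From 1, successor 4 is in the attractor (rank 1); the other successor 2 is not.

4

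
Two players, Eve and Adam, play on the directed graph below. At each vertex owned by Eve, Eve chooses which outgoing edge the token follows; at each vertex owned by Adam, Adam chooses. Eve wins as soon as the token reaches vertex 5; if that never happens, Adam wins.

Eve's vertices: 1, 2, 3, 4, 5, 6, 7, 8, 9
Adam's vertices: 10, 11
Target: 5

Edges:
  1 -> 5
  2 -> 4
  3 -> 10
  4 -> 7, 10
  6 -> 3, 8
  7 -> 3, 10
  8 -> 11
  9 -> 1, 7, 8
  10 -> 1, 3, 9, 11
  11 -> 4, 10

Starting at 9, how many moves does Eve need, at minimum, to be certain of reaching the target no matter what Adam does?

A0 = {5}
A1: add {1} — 1 (Eve) has 1→5.
A2: add {9} — 9 (Eve) has 9→1.
A3 = A2; e.g. 2 (Eve) has no edge into A2. Fixed point.
9 enters the attractor at level 2, so Eve can force the target in 2 moves from there.

2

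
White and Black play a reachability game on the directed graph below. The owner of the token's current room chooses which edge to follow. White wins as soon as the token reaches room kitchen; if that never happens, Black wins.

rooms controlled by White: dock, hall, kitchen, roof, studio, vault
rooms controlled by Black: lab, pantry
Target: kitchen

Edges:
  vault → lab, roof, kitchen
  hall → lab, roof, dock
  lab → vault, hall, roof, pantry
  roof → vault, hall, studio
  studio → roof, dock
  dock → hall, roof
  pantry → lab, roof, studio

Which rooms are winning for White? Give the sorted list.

dock, hall, kitchen, roof, studio, vault

A0 = {kitchen}
A1: add {vault} — vault (White) has vault→kitchen.
A2: add {roof} — roof (White) has roof→vault.
A3: add {dock, hall, studio} — hall (White) has hall→roof; studio (White) has studio→roof; dock (White) has dock→roof.
A4 = A3; e.g. lab (Black) can still go to pantry. Fixed point.
White's winning region = {dock, hall, kitchen, roof, studio, vault}.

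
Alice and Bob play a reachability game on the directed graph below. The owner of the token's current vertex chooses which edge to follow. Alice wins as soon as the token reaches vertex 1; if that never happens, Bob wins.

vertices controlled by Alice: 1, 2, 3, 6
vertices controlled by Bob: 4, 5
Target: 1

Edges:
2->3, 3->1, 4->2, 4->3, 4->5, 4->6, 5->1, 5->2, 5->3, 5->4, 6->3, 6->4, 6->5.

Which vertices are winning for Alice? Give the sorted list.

1, 2, 3, 6

A0 = {1}
A1: add {3} — 3 (Alice) has 3→1.
A2: add {2, 6} — 2 (Alice) has 2→3; 6 (Alice) has 6→3.
A3 = A2; e.g. 4 (Bob) can still go to 5. Fixed point.
Alice's winning region = {1, 2, 3, 6}.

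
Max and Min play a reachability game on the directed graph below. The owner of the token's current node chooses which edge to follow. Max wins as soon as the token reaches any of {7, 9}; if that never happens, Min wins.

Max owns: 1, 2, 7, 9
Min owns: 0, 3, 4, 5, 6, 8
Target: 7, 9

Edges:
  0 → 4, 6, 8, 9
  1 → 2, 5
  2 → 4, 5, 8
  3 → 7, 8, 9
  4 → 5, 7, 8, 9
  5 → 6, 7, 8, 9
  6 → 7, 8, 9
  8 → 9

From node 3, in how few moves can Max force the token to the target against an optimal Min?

A0 = {7, 9}
A1: add {8} — 8 (Min): all of {9} already in.
A2: add {2, 3, 6} — 2 (Max) has 2→8; 3 (Min): all of {7, 8, 9} already in; 6 (Min): all of {7, 8, 9} already in.
3 enters the attractor at level 2, so Max can force the target in 2 moves from there.

2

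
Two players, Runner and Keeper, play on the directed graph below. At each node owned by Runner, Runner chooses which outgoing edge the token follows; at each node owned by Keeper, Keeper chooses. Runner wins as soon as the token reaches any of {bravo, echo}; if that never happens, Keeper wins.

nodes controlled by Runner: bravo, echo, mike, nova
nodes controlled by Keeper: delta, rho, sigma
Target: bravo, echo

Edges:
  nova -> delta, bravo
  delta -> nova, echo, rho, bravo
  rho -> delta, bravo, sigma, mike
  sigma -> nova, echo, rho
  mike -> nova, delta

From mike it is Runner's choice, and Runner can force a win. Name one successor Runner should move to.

nova

A0 = {bravo, echo}
A1: add {nova} — nova (Runner) has nova→bravo.
A2: add {mike} — mike (Runner) has mike→nova.
A3 = A2; e.g. delta (Keeper) can still go to rho. Fixed point.
From mike, successor nova is in the attractor (rank 1); the other successor delta is not.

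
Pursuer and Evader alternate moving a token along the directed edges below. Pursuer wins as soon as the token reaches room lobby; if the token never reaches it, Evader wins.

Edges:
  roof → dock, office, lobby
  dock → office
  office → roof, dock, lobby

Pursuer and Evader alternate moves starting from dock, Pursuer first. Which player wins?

Track states (vertex, player-to-move).
A0 = {(lobby,Pursuer), (lobby,Evader)}
A1: add {(roof,Pursuer), (office,Pursuer)}.
A2: add {(dock,Evader)}.
A3 = A2; e.g. (roof,Evader) stays out. (dock,Pursuer) never enters ⇒ Evader avoids the target.

Evader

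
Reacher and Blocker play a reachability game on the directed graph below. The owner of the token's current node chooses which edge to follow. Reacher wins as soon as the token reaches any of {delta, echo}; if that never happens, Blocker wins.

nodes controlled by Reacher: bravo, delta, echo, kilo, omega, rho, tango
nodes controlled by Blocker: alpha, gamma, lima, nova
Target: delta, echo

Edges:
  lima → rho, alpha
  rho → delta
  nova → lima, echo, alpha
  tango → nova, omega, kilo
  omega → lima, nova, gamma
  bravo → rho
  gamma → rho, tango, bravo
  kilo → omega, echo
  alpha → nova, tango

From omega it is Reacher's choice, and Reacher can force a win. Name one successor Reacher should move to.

gamma

A0 = {delta, echo}
A1: add {kilo, rho} — rho (Reacher) has rho→delta; kilo (Reacher) has kilo→echo.
A2: add {bravo, tango} — tango (Reacher) has tango→kilo; bravo (Reacher) has bravo→rho.
A3: add {gamma} — gamma (Blocker): all of {rho, tango, bravo} already in.
A4: add {omega} — omega (Reacher) has omega→gamma.
A5 = A4; e.g. lima (Blocker) can still go to alpha. Fixed point.
From omega, successor gamma is in the attractor (rank 3); the other successors lima, nova are not.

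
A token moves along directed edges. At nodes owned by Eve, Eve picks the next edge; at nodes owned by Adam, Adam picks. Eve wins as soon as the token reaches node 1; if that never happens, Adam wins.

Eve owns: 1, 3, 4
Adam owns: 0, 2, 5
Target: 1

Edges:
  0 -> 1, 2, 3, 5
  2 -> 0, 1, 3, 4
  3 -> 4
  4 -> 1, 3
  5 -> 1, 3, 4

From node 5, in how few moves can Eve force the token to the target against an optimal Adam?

3

A0 = {1}
A1: add {4} — 4 (Eve) has 4→1.
A2: add {3} — 3 (Eve) has 3→4.
A3: add {5} — 5 (Adam): all of {1, 3, 4} already in.
A4 = A3; e.g. 0 (Adam) can still go to 2. Fixed point.
5 enters the attractor at level 3, so Eve can force the target in 3 moves from there.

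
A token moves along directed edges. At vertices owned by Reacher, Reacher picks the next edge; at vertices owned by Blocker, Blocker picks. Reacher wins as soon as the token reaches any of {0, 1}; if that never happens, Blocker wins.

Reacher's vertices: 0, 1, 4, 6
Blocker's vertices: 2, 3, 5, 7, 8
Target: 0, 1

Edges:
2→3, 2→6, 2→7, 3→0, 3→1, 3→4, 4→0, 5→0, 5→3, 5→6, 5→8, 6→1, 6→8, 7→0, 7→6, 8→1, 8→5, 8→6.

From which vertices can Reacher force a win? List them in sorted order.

A0 = {0, 1}
A1: add {4, 6} — 4 (Reacher) has 4→0; 6 (Reacher) has 6→1.
A2: add {3, 7} — 3 (Blocker): all of {0, 1, 4} already in; 7 (Blocker): all of {0, 6} already in.
A3: add {2} — 2 (Blocker): all of {3, 6, 7} already in.
A4 = A3; e.g. 5 (Blocker) can still go to 8. Fixed point.
Reacher's winning region = {0, 1, 2, 3, 4, 6, 7}.

0, 1, 2, 3, 4, 6, 7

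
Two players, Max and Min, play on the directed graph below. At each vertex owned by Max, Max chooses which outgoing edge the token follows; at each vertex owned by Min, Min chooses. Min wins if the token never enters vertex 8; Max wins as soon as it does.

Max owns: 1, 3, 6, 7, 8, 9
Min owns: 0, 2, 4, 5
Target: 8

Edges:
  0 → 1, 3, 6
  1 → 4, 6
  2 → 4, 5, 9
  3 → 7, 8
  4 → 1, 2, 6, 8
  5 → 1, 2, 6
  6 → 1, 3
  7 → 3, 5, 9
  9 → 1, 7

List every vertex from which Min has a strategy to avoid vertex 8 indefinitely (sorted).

A0 = {8}
A1: add {3} — 3 (Max) has 3→8.
A2: add {6, 7} — 6 (Max) has 6→3; 7 (Max) has 7→3.
A3: add {1, 9} — 1 (Max) has 1→6; 9 (Max) has 9→7.
A4: add {0} — 0 (Min): all of {1, 3, 6} already in.
A5 = A4; e.g. 2 (Min) can still go to 4. Fixed point.
Max's attractor = {0, 1, 3, 6, 7, 8, 9}; Min avoids the target exactly from the complement.

2, 4, 5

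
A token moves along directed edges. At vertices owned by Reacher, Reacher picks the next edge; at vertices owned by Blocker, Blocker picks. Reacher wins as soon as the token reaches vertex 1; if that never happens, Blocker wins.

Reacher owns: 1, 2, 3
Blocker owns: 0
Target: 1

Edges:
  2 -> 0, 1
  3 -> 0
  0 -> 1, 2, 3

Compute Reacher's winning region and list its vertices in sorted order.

1, 2

A0 = {1}
A1: add {2} — 2 (Reacher) has 2→1.
A2 = A1; e.g. 0 (Blocker) can still go to 3. Fixed point.
Reacher's winning region = {1, 2}.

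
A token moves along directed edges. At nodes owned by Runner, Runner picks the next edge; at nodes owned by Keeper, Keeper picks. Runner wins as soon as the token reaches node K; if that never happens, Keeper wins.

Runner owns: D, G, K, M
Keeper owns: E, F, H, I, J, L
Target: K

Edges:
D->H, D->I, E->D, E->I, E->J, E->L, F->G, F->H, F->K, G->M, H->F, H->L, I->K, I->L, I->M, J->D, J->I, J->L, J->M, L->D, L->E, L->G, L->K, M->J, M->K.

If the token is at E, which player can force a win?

A0 = {K}
A1: add {M} — M (Runner) has M→K.
A2: add {G} — G (Runner) has G→M.
A3 = A2; e.g. D (Runner) has no edge into A2. Fixed point.
E never enters the attractor, so Keeper can avoid the target forever.

Keeper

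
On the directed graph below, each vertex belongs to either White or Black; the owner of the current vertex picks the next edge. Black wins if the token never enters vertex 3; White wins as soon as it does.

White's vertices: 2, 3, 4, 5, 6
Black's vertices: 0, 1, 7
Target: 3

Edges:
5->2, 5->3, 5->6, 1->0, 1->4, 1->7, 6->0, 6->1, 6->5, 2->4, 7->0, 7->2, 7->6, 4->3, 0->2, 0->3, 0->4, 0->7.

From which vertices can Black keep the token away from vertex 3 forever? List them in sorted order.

A0 = {3}
A1: add {4, 5} — 4 (White) has 4→3; 5 (White) has 5→3.
A2: add {2, 6} — 2 (White) has 2→4; 6 (White) has 6→5.
A3 = A2; e.g. 0 (Black) can still go to 7. Fixed point.
White's attractor = {2, 3, 4, 5, 6}; Black avoids the target exactly from the complement.

0, 1, 7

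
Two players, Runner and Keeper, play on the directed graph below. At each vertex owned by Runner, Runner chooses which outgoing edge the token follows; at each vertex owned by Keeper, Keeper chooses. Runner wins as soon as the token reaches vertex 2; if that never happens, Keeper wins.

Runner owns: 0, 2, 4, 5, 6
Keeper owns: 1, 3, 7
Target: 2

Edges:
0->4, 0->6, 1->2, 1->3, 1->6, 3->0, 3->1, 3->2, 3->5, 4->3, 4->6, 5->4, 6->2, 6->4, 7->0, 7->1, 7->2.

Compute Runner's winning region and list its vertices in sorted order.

0, 2, 4, 5, 6

A0 = {2}
A1: add {6} — 6 (Runner) has 6→2.
A2: add {0, 4} — 0 (Runner) has 0→6; 4 (Runner) has 4→6.
A3: add {5} — 5 (Runner) has 5→4.
A4 = A3; e.g. 1 (Keeper) can still go to 3. Fixed point.
Runner's winning region = {0, 2, 4, 5, 6}.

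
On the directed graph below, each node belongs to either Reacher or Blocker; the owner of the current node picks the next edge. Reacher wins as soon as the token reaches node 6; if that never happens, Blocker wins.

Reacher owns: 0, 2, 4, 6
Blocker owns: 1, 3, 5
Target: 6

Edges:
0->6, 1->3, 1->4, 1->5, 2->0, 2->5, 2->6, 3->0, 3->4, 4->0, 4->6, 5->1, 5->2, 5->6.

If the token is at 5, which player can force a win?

A0 = {6}
A1: add {0, 2, 4} — 0 (Reacher) has 0→6; 2 (Reacher) has 2→6; 4 (Reacher) has 4→6.
A2: add {3} — 3 (Blocker): all of {0, 4} already in.
A3 = A2; e.g. 1 (Blocker) can still go to 5. Fixed point.
5 never enters the attractor, so Blocker can avoid the target forever.

Blocker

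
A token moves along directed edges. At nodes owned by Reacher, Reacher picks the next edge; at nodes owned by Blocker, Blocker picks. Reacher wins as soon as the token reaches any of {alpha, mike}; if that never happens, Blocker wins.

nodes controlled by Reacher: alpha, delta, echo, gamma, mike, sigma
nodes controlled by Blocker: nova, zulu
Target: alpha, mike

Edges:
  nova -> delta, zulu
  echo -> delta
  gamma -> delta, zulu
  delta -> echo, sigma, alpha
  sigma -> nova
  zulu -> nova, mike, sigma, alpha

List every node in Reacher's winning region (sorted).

alpha, delta, echo, gamma, mike

A0 = {alpha, mike}
A1: add {delta} — delta (Reacher) has delta→alpha.
A2: add {echo, gamma} — echo (Reacher) has echo→delta; gamma (Reacher) has gamma→delta.
A3 = A2; e.g. nova (Blocker) can still go to zulu. Fixed point.
Reacher's winning region = {alpha, delta, echo, gamma, mike}.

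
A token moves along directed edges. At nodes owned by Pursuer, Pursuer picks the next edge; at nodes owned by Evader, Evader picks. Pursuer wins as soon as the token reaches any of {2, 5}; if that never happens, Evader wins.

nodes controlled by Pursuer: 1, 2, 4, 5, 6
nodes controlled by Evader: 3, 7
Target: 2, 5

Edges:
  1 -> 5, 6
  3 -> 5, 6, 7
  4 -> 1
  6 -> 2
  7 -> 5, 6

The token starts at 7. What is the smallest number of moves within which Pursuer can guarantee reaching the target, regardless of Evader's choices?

A0 = {2, 5}
A1: add {1, 6} — 1 (Pursuer) has 1→5; 6 (Pursuer) has 6→2.
A2: add {4, 7} — 4 (Pursuer) has 4→1; 7 (Evader): all of {5, 6} already in.
7 enters the attractor at level 2, so Pursuer can force the target in 2 moves from there.

2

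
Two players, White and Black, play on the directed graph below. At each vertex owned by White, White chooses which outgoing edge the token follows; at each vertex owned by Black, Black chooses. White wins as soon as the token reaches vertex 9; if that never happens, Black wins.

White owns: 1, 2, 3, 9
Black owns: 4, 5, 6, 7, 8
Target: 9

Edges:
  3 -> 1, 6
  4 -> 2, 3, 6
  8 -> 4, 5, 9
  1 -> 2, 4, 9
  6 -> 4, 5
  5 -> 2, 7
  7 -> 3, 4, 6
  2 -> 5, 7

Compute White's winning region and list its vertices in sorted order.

1, 3, 9

A0 = {9}
A1: add {1} — 1 (White) has 1→9.
A2: add {3} — 3 (White) has 3→1.
A3 = A2; e.g. 2 (White) has no edge into A2. Fixed point.
White's winning region = {1, 3, 9}.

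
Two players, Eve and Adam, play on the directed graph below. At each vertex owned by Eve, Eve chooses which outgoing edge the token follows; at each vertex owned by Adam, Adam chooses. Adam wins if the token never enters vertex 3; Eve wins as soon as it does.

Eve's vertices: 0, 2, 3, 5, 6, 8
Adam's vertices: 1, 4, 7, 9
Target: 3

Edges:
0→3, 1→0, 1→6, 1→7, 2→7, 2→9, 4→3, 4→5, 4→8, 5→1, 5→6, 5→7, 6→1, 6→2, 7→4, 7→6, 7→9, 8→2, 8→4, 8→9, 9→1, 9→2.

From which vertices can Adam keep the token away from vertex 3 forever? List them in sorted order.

1, 2, 4, 5, 6, 7, 8, 9

A0 = {3}
A1: add {0} — 0 (Eve) has 0→3.
A2 = A1; e.g. 1 (Adam) can still go to 6. Fixed point.
Eve's attractor = {0, 3}; Adam avoids the target exactly from the complement.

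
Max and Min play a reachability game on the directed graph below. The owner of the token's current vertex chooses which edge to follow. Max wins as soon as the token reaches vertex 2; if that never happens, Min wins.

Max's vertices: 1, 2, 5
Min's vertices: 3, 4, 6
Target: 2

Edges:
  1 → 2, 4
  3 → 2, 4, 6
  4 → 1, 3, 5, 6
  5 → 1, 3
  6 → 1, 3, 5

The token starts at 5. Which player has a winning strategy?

Max

A0 = {2}
A1: add {1} — 1 (Max) has 1→2.
A2: add {5} — 5 (Max) has 5→1.
A3 = A2; e.g. 3 (Min) can still go to 4. Fixed point.
5 ∈ A2, so Max can force the target.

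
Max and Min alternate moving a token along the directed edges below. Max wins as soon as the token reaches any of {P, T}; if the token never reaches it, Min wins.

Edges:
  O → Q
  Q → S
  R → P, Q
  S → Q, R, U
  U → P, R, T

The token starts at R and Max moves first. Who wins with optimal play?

Max

Track states (vertex, player-to-move).
A0 = {(P,Max), (P,Min), (T,Max), (T,Min)}
A1: add {(R,Max), (U,Max)}.
(R,Max) ∈ A1 ⇒ Max forces the target.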